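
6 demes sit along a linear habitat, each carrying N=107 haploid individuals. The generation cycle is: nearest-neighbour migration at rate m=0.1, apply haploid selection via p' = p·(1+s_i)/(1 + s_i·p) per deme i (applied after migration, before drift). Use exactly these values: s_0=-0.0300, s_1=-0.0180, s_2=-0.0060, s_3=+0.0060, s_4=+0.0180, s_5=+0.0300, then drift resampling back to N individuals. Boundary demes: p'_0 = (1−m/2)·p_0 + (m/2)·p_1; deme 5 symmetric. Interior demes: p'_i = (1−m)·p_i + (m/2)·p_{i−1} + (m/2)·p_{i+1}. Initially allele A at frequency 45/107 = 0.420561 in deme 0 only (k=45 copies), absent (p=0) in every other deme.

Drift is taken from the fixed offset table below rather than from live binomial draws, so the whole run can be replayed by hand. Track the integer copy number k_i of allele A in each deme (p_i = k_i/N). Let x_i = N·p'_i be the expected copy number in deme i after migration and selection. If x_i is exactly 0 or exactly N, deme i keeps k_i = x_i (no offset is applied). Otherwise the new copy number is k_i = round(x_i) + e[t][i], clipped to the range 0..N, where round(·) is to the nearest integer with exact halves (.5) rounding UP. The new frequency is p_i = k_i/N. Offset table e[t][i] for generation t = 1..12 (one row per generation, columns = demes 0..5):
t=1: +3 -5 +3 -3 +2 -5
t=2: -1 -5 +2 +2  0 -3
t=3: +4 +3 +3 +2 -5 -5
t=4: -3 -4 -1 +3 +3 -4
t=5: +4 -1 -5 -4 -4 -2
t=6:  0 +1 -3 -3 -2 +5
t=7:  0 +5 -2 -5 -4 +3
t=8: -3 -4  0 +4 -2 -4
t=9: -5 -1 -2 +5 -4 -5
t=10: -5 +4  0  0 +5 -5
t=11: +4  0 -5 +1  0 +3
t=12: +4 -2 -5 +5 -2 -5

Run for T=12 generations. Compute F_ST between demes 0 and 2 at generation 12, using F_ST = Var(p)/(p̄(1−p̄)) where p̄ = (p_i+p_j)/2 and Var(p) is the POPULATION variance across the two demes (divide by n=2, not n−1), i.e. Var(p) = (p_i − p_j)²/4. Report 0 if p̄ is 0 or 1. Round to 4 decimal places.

0.1146

t=0: k=[45 0 0 0 0 0]
t=1: x=[41.9706 2.2103 0.0000 0.0000 0.0000 0.0000] k=[45 0 0 0 0 0]
t=2: x=[41.9706 2.2103 0.0000 0.0000 0.0000 0.0000] k=[41 0 0 0 0 0]
t=3: x=[38.1987 2.0138 0.0000 0.0000 0.0000 0.0000] k=[42 5 0 0 0 0]
t=4: x=[39.3889 6.4884 0.2485 0.0000 0.0000 0.0000] k=[36 2 0 0 0 0]
t=5: x=[33.5941 3.5373 0.0994 0.0000 0.0000 0.0000] k=[38 3 0 0 0 0]
t=6: x=[35.5235 4.5207 0.1491 0.0000 0.0000 0.0000] k=[36 6 0 0 0 0]
t=7: x=[33.7919 7.0790 0.2982 0.0000 0.0000 0.0000] k=[34 12 0 0 0 0]
t=8: x=[32.2101 12.3009 0.5964 0.0000 0.0000 0.0000] k=[29 8 1 0 0 0]
t=9: x=[27.3256 8.5559 1.2923 0.0503 0.0000 0.0000] k=[22 8 0 5 0 0]
t=10: x=[20.7851 8.1620 0.6461 4.5259 0.2545 0.0000] k=[16 12 1 5 5 0]
t=11: x=[15.3942 11.4628 1.7397 4.8275 4.8316 0.2575] k=[19 11 0 6 5 3]
t=12: x=[18.1366 10.6742 0.8449 5.6821 5.0349 3.1902] k=[22 9 0 11 3 0]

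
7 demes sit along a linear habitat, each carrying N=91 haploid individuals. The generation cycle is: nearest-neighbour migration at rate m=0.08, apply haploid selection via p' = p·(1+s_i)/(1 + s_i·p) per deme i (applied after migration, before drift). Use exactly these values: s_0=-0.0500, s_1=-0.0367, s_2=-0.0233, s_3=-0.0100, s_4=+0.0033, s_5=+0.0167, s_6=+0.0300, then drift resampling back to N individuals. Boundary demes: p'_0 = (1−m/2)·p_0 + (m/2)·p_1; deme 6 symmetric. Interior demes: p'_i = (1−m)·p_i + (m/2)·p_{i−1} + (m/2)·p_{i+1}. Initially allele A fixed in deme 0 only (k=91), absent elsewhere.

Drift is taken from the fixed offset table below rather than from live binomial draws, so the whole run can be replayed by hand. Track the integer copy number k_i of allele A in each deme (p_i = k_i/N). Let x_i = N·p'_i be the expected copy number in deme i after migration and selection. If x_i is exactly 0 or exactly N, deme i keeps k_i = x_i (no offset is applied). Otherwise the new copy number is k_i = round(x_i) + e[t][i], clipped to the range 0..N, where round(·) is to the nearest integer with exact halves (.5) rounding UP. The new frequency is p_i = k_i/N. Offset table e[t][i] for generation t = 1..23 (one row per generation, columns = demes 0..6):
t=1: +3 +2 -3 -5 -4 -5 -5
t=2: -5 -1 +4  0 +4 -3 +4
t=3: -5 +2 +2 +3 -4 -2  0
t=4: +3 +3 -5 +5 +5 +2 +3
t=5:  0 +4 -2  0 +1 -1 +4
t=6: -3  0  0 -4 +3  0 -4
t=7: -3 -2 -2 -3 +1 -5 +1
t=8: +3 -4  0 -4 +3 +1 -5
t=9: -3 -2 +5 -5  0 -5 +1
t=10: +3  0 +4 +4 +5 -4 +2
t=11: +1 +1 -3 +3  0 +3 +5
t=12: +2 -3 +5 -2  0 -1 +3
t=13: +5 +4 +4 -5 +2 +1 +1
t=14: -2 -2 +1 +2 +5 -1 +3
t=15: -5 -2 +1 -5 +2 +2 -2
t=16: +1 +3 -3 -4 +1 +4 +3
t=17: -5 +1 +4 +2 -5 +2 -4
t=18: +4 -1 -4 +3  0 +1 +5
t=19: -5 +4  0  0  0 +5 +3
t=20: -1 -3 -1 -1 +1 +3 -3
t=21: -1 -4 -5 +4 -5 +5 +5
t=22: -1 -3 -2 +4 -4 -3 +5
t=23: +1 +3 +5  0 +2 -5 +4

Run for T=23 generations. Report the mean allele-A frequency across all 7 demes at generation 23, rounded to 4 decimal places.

0.1947

t=0: k=[91 0 0 0 0 0 0]
t=1: x=[87.1765 3.5116 0.0000 0.0000 0.0000 0.0000 0.0000] k=[90 6 0 0 0 0 0]
t=2: x=[86.4221 8.8177 0.2344 0.0000 0.0000 0.0000 0.0000] k=[81 8 4 0 0 0 0]
t=3: x=[77.5009 10.4103 3.9108 0.1584 0.0000 0.0000 0.0000] k=[73 12 6 3 0 0 0]
t=4: x=[69.7356 13.7576 5.9868 2.9710 0.1204 0.0000 0.0000] k=[73 17 1 8 5 0 0]
t=5: x=[69.9413 18.0528 1.8762 7.5303 4.9354 0.2033 0.0000] k=[70 22 0 8 6 0 0]
t=6: x=[67.1893 22.4026 1.1724 7.5303 5.8580 0.2440 0.0000] k=[64 22 1 4 9 0 0]
t=7: x=[61.3031 22.2063 1.9153 4.0410 8.4653 0.3660 0.0000] k=[58 20 0 1 9 0 0]
t=8: x=[55.3744 20.1278 0.8206 1.2674 8.3449 0.3660 0.0000] k=[58 16 1 0 11 1 0]
t=9: x=[55.2126 16.5673 1.5243 0.4752 10.1898 1.3824 0.0412] k=[52 15 7 0 10 0 1]
t=10: x=[49.3643 15.6690 6.8884 0.6733 9.2273 0.4473 0.9885] k=[52 16 11 5 14 0 3]
t=11: x=[49.4045 16.7236 10.7348 5.5474 13.1169 0.6913 2.9636] k=[50 18 8 9 13 4 8]
t=12: x=[47.5571 18.3266 8.2612 9.0379 12.5155 4.5917 8.0544] k=[50 15 13 7 13 4 11]
t=13: x=[47.4367 15.8252 12.5822 7.4113 12.4353 4.7135 11.0027] k=[52 20 17 2 14 6 12]
t=14: x=[49.5653 20.5589 16.2036 3.0502 13.2372 6.6615 12.0660] k=[48 19 17 5 18 6 15]
t=15: x=[45.6735 19.5010 16.2824 5.9439 17.0456 6.9455 15.0068] k=[41 18 17 1 19 9 13]
t=16: x=[38.9334 18.3266 16.0854 2.3370 17.9274 9.7026 13.1695] k=[40 21 13 0 19 14 16]
t=17: x=[38.0994 20.8333 12.5429 1.2674 18.0877 14.4805 16.3120] k=[33 22 17 3 13 16 12]
t=18: x=[31.4955 21.6177 16.3218 3.9221 12.7561 15.9365 12.4748] k=[35 21 12 7 13 17 17]
t=19: x=[33.3491 20.5981 11.9138 7.3716 12.9566 17.0685 17.4124] k=[28 25 12 7 13 22 20]
t=20: x=[26.8980 23.9346 12.0710 7.3716 13.1570 21.8337 20.5464] k=[26 21 11 6 14 25 18]
t=21: x=[24.8624 20.2061 10.9705 6.4594 14.1593 24.5760 18.7156] k=[24 16 6 10 9 30 24]
t=22: x=[22.7926 15.4348 6.4179 9.7125 9.9091 29.2477 24.7693] k=[22 12 4 14 6 26 30]
t=23: x=[20.7665 11.6936 4.6156 13.1664 7.1417 25.6641 30.4358] k=[22 15 10 13 9 21 34]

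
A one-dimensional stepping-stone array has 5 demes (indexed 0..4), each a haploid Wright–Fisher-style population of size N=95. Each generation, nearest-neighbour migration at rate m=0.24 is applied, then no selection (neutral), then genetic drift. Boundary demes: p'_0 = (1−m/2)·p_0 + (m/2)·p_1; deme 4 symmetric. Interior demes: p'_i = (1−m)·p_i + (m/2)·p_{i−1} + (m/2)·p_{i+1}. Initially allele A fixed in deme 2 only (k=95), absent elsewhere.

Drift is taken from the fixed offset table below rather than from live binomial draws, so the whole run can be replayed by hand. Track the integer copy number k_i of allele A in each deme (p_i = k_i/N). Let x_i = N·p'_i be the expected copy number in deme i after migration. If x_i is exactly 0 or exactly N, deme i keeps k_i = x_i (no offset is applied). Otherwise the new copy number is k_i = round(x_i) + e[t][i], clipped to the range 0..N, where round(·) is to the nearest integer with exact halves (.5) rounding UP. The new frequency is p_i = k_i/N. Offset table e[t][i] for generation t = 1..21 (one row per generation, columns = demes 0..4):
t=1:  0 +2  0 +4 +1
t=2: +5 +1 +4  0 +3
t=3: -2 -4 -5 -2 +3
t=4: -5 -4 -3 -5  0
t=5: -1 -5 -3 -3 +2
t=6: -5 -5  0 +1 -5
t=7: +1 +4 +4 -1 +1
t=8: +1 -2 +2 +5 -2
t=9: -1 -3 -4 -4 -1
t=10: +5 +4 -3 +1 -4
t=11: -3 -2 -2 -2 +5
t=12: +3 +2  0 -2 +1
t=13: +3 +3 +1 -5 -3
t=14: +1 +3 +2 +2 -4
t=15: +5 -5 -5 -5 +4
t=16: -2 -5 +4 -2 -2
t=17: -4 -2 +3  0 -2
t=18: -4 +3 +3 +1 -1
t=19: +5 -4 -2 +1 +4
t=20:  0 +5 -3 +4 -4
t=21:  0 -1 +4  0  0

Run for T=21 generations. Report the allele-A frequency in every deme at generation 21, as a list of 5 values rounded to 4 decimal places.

t=0: k=[0 0 95 0 0]
t=1: x=[0.0000 11.4000 72.2000 11.4000 0.0000] k=[0 13 72 15 0]
t=2: x=[1.5600 18.5200 58.0800 20.0400 1.8000] k=[7 20 62 20 5]
t=3: x=[8.5600 23.4800 51.9200 23.2400 6.8000] k=[7 19 47 21 10]
t=4: x=[8.4400 20.9200 40.5200 22.8000 11.3200] k=[3 17 38 18 11]
t=5: x=[4.6800 17.8400 33.0800 19.5600 11.8400] k=[4 13 30 17 14]
t=6: x=[5.0800 13.9600 26.4000 18.2000 14.3600] k=[0 9 26 19 9]
t=7: x=[1.0800 9.9600 23.1200 18.6400 10.2000] k=[2 14 27 18 11]
t=8: x=[3.4400 14.1200 24.3600 18.2400 11.8400] k=[4 12 26 23 10]
t=9: x=[4.9600 12.7200 23.9600 21.8000 11.5600] k=[4 10 20 18 11]
t=10: x=[4.7200 10.4800 18.5600 17.4000 11.8400] k=[10 14 16 18 8]
t=11: x=[10.4800 13.7600 16.0000 16.5600 9.2000] k=[7 12 14 15 14]
t=12: x=[7.6000 11.6400 13.8800 14.7600 14.1200] k=[11 14 14 13 15]
t=13: x=[11.3600 13.6400 13.8800 13.3600 14.7600] k=[14 17 15 8 12]
t=14: x=[14.3600 16.4000 14.4000 9.3200 11.5200] k=[15 19 16 11 8]
t=15: x=[15.4800 18.1600 15.7600 11.2400 8.3600] k=[20 13 11 6 12]
t=16: x=[19.1600 13.6000 10.6400 7.3200 11.2800] k=[17 9 15 5 9]
t=17: x=[16.0400 10.6800 13.0800 6.6800 8.5200] k=[12 9 16 7 7]
t=18: x=[11.6400 10.2000 14.0800 8.0800 7.0000] k=[8 13 17 9 6]
t=19: x=[8.6000 12.8800 15.5600 9.6000 6.3600] k=[14 9 14 11 10]
t=20: x=[13.4000 10.2000 13.0400 11.2400 10.1200] k=[13 15 10 15 6]
t=21: x=[13.2400 14.1600 11.2000 13.3200 7.0800] k=[13 13 15 13 7]

[0.1368, 0.1368, 0.1579, 0.1368, 0.0737]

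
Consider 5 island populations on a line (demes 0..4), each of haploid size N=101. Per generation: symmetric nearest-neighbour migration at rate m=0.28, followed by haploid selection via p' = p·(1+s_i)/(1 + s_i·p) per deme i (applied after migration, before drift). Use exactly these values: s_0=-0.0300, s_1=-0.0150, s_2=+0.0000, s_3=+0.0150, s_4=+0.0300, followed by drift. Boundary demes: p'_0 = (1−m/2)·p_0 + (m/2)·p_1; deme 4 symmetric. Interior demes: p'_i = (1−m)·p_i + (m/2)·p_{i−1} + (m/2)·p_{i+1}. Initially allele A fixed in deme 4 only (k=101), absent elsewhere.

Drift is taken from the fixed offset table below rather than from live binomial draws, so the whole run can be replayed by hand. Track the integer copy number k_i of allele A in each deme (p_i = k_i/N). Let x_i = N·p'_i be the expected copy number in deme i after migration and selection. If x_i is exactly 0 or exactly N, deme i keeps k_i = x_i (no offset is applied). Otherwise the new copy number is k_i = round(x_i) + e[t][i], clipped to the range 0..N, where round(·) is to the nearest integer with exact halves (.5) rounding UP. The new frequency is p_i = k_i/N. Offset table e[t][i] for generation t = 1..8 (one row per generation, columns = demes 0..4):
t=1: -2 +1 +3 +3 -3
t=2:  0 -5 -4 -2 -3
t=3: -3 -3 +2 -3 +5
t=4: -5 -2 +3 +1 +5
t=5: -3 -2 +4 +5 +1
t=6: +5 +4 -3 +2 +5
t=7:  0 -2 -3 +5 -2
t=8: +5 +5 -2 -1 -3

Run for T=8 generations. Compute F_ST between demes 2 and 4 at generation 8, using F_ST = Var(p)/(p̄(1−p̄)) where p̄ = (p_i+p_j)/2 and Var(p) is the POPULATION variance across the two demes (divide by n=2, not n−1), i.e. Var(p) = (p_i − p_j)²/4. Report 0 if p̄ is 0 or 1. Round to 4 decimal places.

t=0: k=[0 0 0 0 101]
t=1: x=[0.0000 0.0000 0.0000 14.3220 87.2156] k=[0 0 0 17 84]
t=2: x=[0.0000 0.0000 2.3800 24.2735 75.1920] k=[0 0 0 22 72]
t=3: x=[0.0000 0.0000 3.0800 26.2079 65.6819] k=[0 0 5 23 71]
t=4: x=[0.0000 0.6896 6.8200 27.4969 64.9680] k=[0 0 10 28 70]
t=5: x=[0.0000 1.3793 11.1200 31.6828 64.8093] k=[0 0 15 37 66]
t=6: x=[0.0000 2.0691 15.9800 38.3335 62.6456] k=[0 6 13 40 68]
t=7: x=[0.8150 6.0534 15.8000 40.5007 64.7696] k=[1 4 13 46 63]
t=8: x=[1.3780 4.7708 16.3600 44.1296 61.3342] k=[6 10 14 43 58]

0.2068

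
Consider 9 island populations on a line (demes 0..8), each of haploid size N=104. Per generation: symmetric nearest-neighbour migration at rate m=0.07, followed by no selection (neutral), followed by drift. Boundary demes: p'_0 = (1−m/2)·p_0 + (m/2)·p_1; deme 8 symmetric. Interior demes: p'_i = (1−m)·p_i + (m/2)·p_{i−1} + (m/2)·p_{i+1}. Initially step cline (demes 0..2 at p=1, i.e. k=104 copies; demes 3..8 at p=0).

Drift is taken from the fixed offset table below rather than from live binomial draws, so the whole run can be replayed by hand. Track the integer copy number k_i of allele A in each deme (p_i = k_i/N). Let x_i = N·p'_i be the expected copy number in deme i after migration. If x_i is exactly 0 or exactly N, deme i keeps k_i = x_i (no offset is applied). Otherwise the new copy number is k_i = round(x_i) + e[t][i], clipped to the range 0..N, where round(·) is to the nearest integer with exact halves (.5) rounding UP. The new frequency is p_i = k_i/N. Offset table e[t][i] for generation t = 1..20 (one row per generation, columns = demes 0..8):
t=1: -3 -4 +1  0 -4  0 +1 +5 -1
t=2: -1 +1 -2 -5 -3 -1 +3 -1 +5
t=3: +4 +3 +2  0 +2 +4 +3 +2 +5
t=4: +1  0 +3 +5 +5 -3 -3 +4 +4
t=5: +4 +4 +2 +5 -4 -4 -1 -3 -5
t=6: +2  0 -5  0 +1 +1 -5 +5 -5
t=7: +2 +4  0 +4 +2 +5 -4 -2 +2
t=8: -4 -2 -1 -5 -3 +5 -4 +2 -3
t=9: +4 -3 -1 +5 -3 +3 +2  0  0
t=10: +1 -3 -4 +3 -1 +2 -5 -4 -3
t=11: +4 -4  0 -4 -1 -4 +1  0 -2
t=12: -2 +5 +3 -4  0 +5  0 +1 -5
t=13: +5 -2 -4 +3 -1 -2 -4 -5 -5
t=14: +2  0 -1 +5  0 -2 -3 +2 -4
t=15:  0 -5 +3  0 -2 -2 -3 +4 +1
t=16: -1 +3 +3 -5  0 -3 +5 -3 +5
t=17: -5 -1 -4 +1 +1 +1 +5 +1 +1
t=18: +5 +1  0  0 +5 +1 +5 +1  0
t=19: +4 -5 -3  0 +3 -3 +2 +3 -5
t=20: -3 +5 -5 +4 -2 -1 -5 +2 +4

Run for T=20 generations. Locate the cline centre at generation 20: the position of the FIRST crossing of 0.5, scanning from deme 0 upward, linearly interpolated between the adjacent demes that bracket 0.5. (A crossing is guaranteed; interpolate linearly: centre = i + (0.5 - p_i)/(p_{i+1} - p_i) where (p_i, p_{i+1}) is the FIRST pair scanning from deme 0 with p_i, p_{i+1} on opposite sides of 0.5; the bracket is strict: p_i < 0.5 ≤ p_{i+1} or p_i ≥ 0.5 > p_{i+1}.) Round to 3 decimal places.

2.409

t=0: k=[104 104 104 0 0 0 0 0 0]
t=1: x=[104.0000 104.0000 100.3600 3.6400 0.0000 0.0000 0.0000 0.0000 0.0000] k=[104 104 101 4 0 0 0 0 0]
t=2: x=[104.0000 103.8950 97.7100 7.2550 0.1400 0.0000 0.0000 0.0000 0.0000] k=[104 104 96 2 0 0 0 0 0]
t=3: x=[104.0000 103.7200 92.9900 5.2200 0.0700 0.0000 0.0000 0.0000 0.0000] k=[104 104 95 5 2 0 0 0 0]
t=4: x=[104.0000 103.6850 92.1650 8.0450 2.0350 0.0700 0.0000 0.0000 0.0000] k=[104 104 95 13 7 0 0 0 0]
t=5: x=[104.0000 103.6850 92.4450 15.6600 6.9650 0.2450 0.0000 0.0000 0.0000] k=[104 104 94 21 3 0 0 0 0]
t=6: x=[104.0000 103.6500 91.7950 22.9250 3.5250 0.1050 0.0000 0.0000 0.0000] k=[104 104 87 23 5 1 0 0 0]
t=7: x=[104.0000 103.4050 85.3550 24.6100 5.4900 1.1050 0.0350 0.0000 0.0000] k=[104 104 85 29 7 6 0 0 0]
t=8: x=[104.0000 103.3350 83.7050 30.1900 7.7350 5.8250 0.2100 0.0000 0.0000] k=[104 101 83 25 5 11 0 0 0]
t=9: x=[103.8950 100.4750 81.6000 26.3300 5.9100 10.4050 0.3850 0.0000 0.0000] k=[104 97 81 31 3 13 2 0 0]
t=10: x=[103.7550 96.6850 79.8100 31.7700 4.3300 12.2650 2.3150 0.0700 0.0000] k=[104 94 76 35 3 14 0 0 0]
t=11: x=[103.6500 93.7200 75.1950 35.3150 4.5050 13.1250 0.4900 0.0000 0.0000] k=[104 90 75 31 4 9 1 0 0]
t=12: x=[103.5100 89.9650 73.9850 31.5950 5.1200 8.5450 1.2450 0.0350 0.0000] k=[102 95 77 28 5 14 1 1 0]
t=13: x=[101.7550 94.6150 75.9150 28.9100 6.1200 13.2300 1.4550 0.9650 0.0350] k=[104 93 72 32 5 11 0 0 0]
t=14: x=[103.6150 92.6500 71.3350 32.4550 6.1550 10.4050 0.3850 0.0000 0.0000] k=[104 93 70 37 6 8 0 0 0]
t=15: x=[103.6150 92.5800 69.6500 37.0700 7.1550 7.6500 0.2800 0.0000 0.0000] k=[104 88 73 37 5 6 0 0 0]
t=16: x=[103.4400 88.0350 72.2650 37.1400 6.1550 5.7550 0.2100 0.0000 0.0000] k=[102 91 75 32 6 3 5 0 0]
t=17: x=[101.6150 90.8250 74.0550 32.5950 6.8050 3.1750 4.7550 0.1750 0.0000] k=[97 90 70 34 8 4 10 1 0]
t=18: x=[96.7550 89.5450 69.4400 34.3500 8.7700 4.3500 9.4750 1.2800 0.0350] k=[102 91 69 34 14 5 14 2 0]
t=19: x=[101.6150 90.6150 68.5450 34.5250 14.3850 5.6300 13.2650 2.3500 0.0700] k=[104 86 66 35 17 3 15 5 0]
t=20: x=[103.3700 85.9300 65.6150 35.4550 17.1400 3.9100 14.2300 5.1750 0.1750] k=[100 91 61 39 15 3 9 7 4]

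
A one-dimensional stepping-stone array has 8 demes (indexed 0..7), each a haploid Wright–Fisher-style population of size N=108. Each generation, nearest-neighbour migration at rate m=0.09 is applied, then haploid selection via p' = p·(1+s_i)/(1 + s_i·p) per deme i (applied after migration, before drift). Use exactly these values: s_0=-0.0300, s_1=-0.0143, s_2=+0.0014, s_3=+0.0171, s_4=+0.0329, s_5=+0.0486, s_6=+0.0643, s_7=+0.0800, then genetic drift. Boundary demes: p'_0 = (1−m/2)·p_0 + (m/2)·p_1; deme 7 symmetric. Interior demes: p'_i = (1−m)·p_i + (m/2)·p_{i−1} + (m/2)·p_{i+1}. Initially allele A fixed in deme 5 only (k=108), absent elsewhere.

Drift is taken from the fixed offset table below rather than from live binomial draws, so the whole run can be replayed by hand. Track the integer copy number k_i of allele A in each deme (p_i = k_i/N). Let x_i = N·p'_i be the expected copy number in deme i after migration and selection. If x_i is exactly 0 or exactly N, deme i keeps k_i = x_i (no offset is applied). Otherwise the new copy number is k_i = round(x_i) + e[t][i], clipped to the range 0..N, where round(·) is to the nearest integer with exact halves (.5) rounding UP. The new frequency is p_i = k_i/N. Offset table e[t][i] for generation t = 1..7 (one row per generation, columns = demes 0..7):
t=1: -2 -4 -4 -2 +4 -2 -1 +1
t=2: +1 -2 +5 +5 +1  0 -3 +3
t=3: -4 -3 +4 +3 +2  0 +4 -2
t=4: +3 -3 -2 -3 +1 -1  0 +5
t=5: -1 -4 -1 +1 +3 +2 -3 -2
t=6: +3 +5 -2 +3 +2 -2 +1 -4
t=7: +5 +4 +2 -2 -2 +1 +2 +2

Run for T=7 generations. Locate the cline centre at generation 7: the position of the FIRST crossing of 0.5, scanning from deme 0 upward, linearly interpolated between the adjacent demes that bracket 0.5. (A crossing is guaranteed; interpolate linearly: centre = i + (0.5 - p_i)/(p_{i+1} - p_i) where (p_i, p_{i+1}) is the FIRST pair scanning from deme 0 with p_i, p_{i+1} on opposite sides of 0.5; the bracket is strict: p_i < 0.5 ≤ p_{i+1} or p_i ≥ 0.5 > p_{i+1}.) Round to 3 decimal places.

4.611

t=0: k=[0 0 0 0 0 108 0 0]
t=1: x=[0.0000 0.0000 0.0000 0.0000 5.0125 98.6917 5.1576 0.0000] k=[0 0 0 0 9 97 4 0]
t=2: x=[0.0000 0.0000 0.0000 0.4119 12.9187 89.5911 8.4793 0.1944] k=[0 0 0 5 14 90 5 3]
t=3: x=[0.0000 0.0000 0.2253 5.2643 17.4842 83.6614 9.2486 3.3296] k=[0 0 4 8 19 84 13 1]
t=4: x=[0.0000 0.1774 4.0054 8.4461 21.9915 78.8998 16.5078 1.6613] k=[0 0 2 5 23 78 17 7]
t=5: x=[0.0000 0.0887 2.0478 5.7669 25.2865 73.8969 20.3024 8.0018] k=[0 0 1 7 28 76 17 6]
t=6: x=[0.0000 0.0444 1.2267 7.7968 29.9100 72.3277 20.1620 6.9810] k=[0 5 0 11 32 70 21 3]
t=7: x=[0.2183 4.4876 0.7210 11.6247 33.5085 67.2955 23.5214 4.1032] k=[5 8 3 10 32 68 26 6]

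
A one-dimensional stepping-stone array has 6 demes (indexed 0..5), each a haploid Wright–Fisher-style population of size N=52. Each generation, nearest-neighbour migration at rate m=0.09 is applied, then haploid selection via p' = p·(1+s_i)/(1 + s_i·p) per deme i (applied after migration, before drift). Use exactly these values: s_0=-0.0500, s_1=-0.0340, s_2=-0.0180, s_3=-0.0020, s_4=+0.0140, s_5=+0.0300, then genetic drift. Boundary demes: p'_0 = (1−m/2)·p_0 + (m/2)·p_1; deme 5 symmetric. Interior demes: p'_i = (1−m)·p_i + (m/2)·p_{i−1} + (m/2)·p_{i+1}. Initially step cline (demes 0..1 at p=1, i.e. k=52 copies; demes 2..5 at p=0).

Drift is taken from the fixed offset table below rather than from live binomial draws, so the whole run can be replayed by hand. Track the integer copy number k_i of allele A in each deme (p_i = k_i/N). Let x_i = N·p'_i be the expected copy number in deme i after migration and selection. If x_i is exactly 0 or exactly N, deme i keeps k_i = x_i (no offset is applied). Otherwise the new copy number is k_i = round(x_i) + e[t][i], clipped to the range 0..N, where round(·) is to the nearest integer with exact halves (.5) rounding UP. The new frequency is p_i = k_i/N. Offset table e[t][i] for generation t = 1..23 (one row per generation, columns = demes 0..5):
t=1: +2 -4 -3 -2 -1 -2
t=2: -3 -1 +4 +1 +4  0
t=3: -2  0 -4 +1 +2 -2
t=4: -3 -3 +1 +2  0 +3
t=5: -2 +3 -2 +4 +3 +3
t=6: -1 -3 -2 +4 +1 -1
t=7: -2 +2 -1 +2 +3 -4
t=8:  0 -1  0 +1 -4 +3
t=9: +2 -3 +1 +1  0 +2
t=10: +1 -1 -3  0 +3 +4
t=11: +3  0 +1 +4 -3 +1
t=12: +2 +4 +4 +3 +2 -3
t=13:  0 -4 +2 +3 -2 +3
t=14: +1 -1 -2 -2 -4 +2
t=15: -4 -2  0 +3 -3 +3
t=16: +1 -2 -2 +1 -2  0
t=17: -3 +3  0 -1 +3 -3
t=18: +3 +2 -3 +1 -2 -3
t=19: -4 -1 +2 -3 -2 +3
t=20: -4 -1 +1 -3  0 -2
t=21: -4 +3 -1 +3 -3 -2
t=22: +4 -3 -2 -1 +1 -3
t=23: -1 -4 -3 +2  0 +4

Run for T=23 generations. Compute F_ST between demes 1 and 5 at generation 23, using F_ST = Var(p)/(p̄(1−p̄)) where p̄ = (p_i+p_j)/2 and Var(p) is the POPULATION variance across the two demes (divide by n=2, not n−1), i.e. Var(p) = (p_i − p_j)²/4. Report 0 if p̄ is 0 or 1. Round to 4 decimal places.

0.0024

t=0: k=[52 52 0 0 0 0]
t=1: x=[52.0000 49.5815 2.2997 0.0000 0.0000 0.0000] k=[52 46 0 0 0 0]
t=2: x=[51.7159 43.9679 2.0342 0.0000 0.0000 0.0000] k=[49 43 6 0 0 0]
t=3: x=[48.5692 41.3143 7.2805 0.2695 0.0000 0.0000] k=[47 41 3 1 0 0]
t=4: x=[46.4821 39.2297 4.5441 1.0430 0.0456 0.0000] k=[43 36 6 3 0 0]
t=5: x=[42.2863 34.5664 7.1029 2.9943 0.1369 0.0000] k=[40 38 5 7 3 0]
t=6: x=[39.4275 36.2275 6.4714 6.7183 3.0851 0.1390] k=[38 33 4 11 4 0]
t=7: x=[37.2388 31.4920 5.5296 10.3534 4.1882 0.1854] k=[35 33 5 12 7 0]
t=8: x=[34.3164 31.4013 6.4714 11.4421 6.9937 0.3244] k=[34 30 6 12 3 3]
t=9: x=[33.2089 28.6558 7.2361 11.3073 3.4495 3.0847] k=[35 26 8 12 3 5]
t=10: x=[33.9961 25.1456 8.8557 11.3972 3.5406 5.0430] k=[35 24 6 11 7 9]
t=11: x=[33.9046 23.2396 6.9252 10.5781 7.3574 9.1304] k=[37 23 8 15 4 10]
t=12: x=[35.8036 22.5124 8.8557 14.1694 4.8255 9.9660] k=[38 27 13 17 7 7]
t=13: x=[36.9627 26.4156 13.6266 16.3476 7.5392 7.1810] k=[37 22 16 19 6 10]
t=14: x=[35.7577 21.9650 16.2017 18.2563 6.8472 10.0576] k=[37 21 14 16 3 12]
t=15: x=[35.7118 20.9707 14.2166 15.3034 4.0415 11.8635] k=[32 19 14 18 1 15]
t=16: x=[30.7738 18.9415 14.2166 17.0321 2.4270 14.6794] k=[32 17 12 18 0 15]
t=17: x=[30.6829 17.0512 12.3234 16.8972 1.5052 14.6338] k=[28 20 12 16 5 12]
t=18: x=[26.9749 19.5760 12.3680 15.3034 5.8821 11.9550] k=[30 22 9 16 4 9]
t=19: x=[28.9840 21.3385 9.7552 15.1235 4.8255 8.9927] k=[25 20 12 12 3 12]
t=20: x=[24.1106 19.4421 12.1897 11.5770 3.8594 11.8635] k=[20 18 13 9 4 10]
t=21: x=[19.2837 17.4616 12.8683 8.9402 4.5524 9.9660] k=[15 20 12 12 2 8]
t=22: x=[14.6786 18.9960 12.1897 11.5320 2.7561 7.9266] k=[19 16 10 11 4 5]
t=23: x=[18.2528 15.4862 10.1656 10.6231 4.4159 5.0891] k=[17 11 7 13 4 9]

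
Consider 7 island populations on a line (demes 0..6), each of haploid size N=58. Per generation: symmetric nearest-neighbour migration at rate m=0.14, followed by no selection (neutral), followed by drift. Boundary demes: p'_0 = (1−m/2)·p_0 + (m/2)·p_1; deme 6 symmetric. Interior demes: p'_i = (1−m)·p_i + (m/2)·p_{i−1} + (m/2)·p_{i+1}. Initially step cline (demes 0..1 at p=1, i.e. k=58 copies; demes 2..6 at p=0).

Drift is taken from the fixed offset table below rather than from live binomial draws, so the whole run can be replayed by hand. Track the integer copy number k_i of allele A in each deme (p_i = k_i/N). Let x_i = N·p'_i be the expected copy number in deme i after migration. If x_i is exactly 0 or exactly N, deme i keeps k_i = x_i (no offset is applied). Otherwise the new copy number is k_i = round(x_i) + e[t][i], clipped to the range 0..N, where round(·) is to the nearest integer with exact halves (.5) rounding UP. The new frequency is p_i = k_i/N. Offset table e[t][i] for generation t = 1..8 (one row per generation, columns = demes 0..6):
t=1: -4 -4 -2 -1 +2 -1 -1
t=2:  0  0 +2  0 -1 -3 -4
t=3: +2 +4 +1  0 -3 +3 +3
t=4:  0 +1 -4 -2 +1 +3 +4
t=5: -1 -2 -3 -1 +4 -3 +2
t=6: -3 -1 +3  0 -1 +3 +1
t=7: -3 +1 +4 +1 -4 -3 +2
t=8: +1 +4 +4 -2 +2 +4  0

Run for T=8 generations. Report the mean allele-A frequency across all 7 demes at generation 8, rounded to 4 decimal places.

t=0: k=[58 58 0 0 0 0 0]
t=1: x=[58.0000 53.9400 4.0600 0.0000 0.0000 0.0000 0.0000] k=[58 50 2 0 0 0 0]
t=2: x=[57.4400 47.2000 5.2200 0.1400 0.0000 0.0000 0.0000] k=[57 47 7 0 0 0 0]
t=3: x=[56.3000 44.9000 9.3100 0.4900 0.0000 0.0000 0.0000] k=[58 49 10 0 0 0 0]
t=4: x=[57.3700 46.9000 12.0300 0.7000 0.0000 0.0000 0.0000] k=[57 48 8 0 0 0 0]
t=5: x=[56.3700 45.8300 10.2400 0.5600 0.0000 0.0000 0.0000] k=[55 44 7 0 0 0 0]
t=6: x=[54.2300 42.1800 9.1000 0.4900 0.0000 0.0000 0.0000] k=[51 41 12 0 0 0 0]
t=7: x=[50.3000 39.6700 13.1900 0.8400 0.0000 0.0000 0.0000] k=[47 41 17 2 0 0 0]
t=8: x=[46.5800 39.7400 17.6300 2.9100 0.1400 0.0000 0.0000] k=[48 44 22 1 2 0 0]

0.2882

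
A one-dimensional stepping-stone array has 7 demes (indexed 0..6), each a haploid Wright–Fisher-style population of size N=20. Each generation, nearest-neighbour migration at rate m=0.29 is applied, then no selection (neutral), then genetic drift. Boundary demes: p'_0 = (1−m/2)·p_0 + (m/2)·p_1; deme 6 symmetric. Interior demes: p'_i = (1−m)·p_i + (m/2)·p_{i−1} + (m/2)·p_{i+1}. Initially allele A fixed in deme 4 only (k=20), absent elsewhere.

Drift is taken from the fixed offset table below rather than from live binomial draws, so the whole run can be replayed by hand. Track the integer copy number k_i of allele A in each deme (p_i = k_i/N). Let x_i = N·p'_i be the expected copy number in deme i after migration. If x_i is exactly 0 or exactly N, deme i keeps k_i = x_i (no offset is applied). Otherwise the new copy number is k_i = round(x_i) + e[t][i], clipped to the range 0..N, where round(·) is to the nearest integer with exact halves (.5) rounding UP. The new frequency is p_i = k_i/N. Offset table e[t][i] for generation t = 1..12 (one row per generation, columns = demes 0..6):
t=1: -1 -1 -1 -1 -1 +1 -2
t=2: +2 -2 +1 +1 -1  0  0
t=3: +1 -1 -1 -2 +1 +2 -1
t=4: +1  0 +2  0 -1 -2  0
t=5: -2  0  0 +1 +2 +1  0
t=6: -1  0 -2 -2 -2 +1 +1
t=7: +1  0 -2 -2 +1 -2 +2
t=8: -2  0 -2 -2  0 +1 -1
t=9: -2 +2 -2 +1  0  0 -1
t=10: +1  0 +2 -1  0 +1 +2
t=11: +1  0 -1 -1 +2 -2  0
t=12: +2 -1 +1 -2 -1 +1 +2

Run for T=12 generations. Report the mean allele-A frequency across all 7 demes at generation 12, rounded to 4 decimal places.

0.1286

t=0: k=[0 0 0 0 20 0 0]
t=1: x=[0.0000 0.0000 0.0000 2.9000 14.2000 2.9000 0.0000] k=[0 0 0 2 13 4 0]
t=2: x=[0.0000 0.0000 0.2900 3.3050 10.1000 4.7250 0.5800] k=[0 0 1 4 9 5 1]
t=3: x=[0.0000 0.1450 1.2900 4.2900 7.6950 5.0000 1.5800] k=[0 0 0 2 9 7 1]
t=4: x=[0.0000 0.0000 0.2900 2.7250 7.6950 6.4200 1.8700] k=[0 0 2 3 7 4 2]
t=5: x=[0.0000 0.2900 1.8550 3.4350 5.9850 4.1450 2.2900] k=[0 0 2 4 8 5 2]
t=6: x=[0.0000 0.2900 2.0000 4.2900 6.9850 5.0000 2.4350] k=[0 0 0 2 5 6 3]
t=7: x=[0.0000 0.0000 0.2900 2.1450 4.7100 5.4200 3.4350] k=[0 0 0 0 6 3 5]
t=8: x=[0.0000 0.0000 0.0000 0.8700 4.6950 3.7250 4.7100] k=[0 0 0 0 5 5 4]
t=9: x=[0.0000 0.0000 0.0000 0.7250 4.2750 4.8550 4.1450] k=[0 0 0 2 4 5 3]
t=10: x=[0.0000 0.0000 0.2900 2.0000 3.8550 4.5650 3.2900] k=[0 0 2 1 4 6 5]
t=11: x=[0.0000 0.2900 1.5650 1.5800 3.8550 5.5650 5.1450] k=[0 0 1 1 6 4 5]
t=12: x=[0.0000 0.1450 0.8550 1.7250 4.9850 4.4350 4.8550] k=[0 0 2 0 4 5 7]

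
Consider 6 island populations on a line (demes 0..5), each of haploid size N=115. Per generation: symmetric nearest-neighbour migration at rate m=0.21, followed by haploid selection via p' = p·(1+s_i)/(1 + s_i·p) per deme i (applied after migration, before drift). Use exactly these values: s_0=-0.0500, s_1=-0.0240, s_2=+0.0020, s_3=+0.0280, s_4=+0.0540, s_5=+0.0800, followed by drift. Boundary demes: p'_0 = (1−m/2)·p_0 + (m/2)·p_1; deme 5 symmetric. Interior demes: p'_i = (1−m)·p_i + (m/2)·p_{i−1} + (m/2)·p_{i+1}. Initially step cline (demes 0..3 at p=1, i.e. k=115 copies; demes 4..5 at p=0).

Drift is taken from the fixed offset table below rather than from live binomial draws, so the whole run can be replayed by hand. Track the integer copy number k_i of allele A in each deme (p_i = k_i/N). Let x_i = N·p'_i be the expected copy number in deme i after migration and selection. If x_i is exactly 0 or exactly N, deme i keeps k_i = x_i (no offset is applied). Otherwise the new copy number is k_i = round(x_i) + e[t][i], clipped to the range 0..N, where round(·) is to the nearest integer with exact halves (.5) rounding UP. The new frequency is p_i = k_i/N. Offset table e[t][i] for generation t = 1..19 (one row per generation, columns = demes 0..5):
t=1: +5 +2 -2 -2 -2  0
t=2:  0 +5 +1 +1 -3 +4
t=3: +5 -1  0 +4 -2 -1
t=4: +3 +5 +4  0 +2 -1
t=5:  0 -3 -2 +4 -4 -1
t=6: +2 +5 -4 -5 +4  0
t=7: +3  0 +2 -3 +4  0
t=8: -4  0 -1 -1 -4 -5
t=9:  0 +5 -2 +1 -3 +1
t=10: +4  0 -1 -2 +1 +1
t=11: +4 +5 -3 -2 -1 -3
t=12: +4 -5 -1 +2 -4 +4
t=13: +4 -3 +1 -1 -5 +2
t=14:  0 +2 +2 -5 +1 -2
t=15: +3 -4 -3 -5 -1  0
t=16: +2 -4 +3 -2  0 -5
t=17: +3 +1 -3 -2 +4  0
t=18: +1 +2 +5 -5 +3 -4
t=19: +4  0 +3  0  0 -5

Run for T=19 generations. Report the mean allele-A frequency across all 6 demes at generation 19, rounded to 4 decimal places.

t=0: k=[115 115 115 115 0 0]
t=1: x=[115.0000 115.0000 115.0000 103.2202 12.6553 0.0000] k=[115 115 115 101 11 0]
t=2: x=[115.0000 115.0000 113.5329 93.5068 20.1543 1.2464] k=[115 115 115 95 17 5]
t=3: x=[115.0000 115.0000 112.9041 89.4628 24.9420 6.7315] k=[115 115 113 93 23 6]
t=4: x=[115.0000 114.7848 111.1175 88.3200 29.7090 8.3625] k=[115 115 115 88 32 7]
t=5: x=[115.0000 115.0000 112.1705 85.5639 36.5536 10.3259] k=[115 115 110 90 33 9]
t=6: x=[115.0000 114.4622 108.4374 86.7082 37.7871 12.3427] k=[115 115 104 82 42 12]
t=7: x=[115.0000 113.8169 102.8667 80.7775 44.4756 16.1914] k=[115 114 105 78 48 16]
t=8: x=[114.8895 113.1155 103.1313 78.3777 49.2651 20.6309] k=[111 113 102 77 45 16]
t=9: x=[111.0174 111.5547 100.5553 76.9712 46.7669 20.2997] k=[111 115 99 78 44 21]
t=10: x=[111.2377 112.8493 98.5033 77.3377 46.6052 24.8829] k=[115 113 98 75 48 26]
t=11: x=[114.7790 111.5547 97.1901 75.3009 50.0059 29.9843] k=[115 115 94 73 49 27]
t=12: x=[115.0000 112.7418 94.0343 73.4208 50.6959 31.0223] k=[115 108 93 75 47 35]
t=13: x=[114.2266 106.9807 92.7209 74.6760 50.1621 38.1973] k=[115 104 94 74 45 40]
t=14: x=[113.7849 103.8630 92.9856 73.7880 48.9929 42.5670] k=[114 106 95 69 50 41]
t=15: x=[113.0648 105.4749 93.4600 70.4907 52.5471 44.0162] k=[115 101 90 65 52 44]
t=16: x=[113.4537 101.0194 88.5707 67.0338 54.0288 46.9623] k=[115 97 92 65 54 42]
t=17: x=[113.0122 98.0164 89.7294 67.4519 55.4032 45.3559] k=[115 99 87 65 59 45]
t=18: x=[113.2329 99.0899 85.9934 67.4519 59.6710 48.6160] k=[114 101 91 62 63 45]
t=19: x=[112.5132 101.0194 89.0452 65.9284 62.5087 49.0415] k=[115 101 92 66 63 44]

0.6971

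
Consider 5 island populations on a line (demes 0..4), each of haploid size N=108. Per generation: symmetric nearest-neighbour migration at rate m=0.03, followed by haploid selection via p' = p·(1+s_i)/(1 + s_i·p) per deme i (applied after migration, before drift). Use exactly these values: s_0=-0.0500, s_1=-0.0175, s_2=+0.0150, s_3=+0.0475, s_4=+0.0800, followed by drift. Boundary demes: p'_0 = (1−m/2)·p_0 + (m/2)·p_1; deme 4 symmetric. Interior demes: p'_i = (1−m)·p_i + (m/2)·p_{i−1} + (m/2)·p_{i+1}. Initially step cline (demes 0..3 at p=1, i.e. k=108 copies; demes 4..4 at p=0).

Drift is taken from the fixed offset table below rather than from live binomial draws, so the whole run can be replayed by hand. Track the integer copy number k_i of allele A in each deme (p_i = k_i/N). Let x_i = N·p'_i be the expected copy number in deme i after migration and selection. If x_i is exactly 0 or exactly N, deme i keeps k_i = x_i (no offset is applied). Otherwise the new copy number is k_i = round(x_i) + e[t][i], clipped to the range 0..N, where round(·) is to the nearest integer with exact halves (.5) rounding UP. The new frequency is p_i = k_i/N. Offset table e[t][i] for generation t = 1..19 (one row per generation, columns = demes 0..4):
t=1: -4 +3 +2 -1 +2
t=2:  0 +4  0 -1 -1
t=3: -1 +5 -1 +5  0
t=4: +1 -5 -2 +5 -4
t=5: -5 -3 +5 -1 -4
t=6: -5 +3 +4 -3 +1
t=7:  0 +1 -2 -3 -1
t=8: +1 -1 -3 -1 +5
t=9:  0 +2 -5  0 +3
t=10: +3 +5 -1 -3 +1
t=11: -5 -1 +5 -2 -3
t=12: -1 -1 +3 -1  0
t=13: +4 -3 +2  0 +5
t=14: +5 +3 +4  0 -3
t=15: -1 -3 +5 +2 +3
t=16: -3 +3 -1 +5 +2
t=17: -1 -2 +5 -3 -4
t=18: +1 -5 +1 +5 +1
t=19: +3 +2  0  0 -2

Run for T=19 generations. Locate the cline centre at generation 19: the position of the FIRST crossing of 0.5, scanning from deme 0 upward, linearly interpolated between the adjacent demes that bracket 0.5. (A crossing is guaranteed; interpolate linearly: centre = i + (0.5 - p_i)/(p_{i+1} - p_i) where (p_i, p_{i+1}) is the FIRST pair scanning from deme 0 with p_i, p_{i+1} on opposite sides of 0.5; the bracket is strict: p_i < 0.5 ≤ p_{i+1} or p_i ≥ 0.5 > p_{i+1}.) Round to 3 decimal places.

3.827

t=0: k=[108 108 108 108 0]
t=1: x=[108.0000 108.0000 108.0000 106.4524 1.7475] k=[108 108 108 105 4]
t=2: x=[108.0000 108.0000 107.9557 103.7247 5.9320] k=[108 108 108 103 5]
t=3: x=[108.0000 108.0000 107.9261 101.8786 6.9543] k=[108 108 107 107 7]
t=4: x=[108.0000 107.9847 107.0294 105.6109 9.1226] k=[108 103 105 108 5]
t=5: x=[107.9211 103.0218 105.0579 106.4811 7.0345] k=[103 100 108 105 3]
t=6: x=[102.7025 100.0357 107.8374 103.7103 4.8760] k=[98 103 108 101 6]
t=7: x=[97.6029 102.9151 107.8227 100.0294 7.9751] k=[98 104 106 97 7]
t=8: x=[97.6186 103.8704 105.8664 96.2788 8.9626] k=[99 103 103 95 14]
t=9: x=[98.6303 102.8542 102.9521 94.4640 16.2491] k=[99 105 98 94 19]
t=10: x=[98.6616 104.7498 98.1787 93.5266 21.4157] k=[102 108 97 91 22]
t=11: x=[101.7968 107.7405 97.2203 90.7387 24.4604] k=[97 107 102 89 21]
t=12: x=[96.6390 106.7534 101.9654 88.9151 23.3999] k=[96 106 105 88 23]
t=13: x=[95.5979 105.7972 104.8065 88.0460 25.4412] k=[100 103 107 88 30]
t=14: x=[99.6587 102.9304 106.6746 88.1771 32.5943] k=[105 106 108 88 30]
t=15: x=[104.8625 105.9803 107.6749 88.1917 32.5943] k=[104 103 108 90 36]
t=16: x=[103.7819 103.0066 107.6601 90.1619 38.6996] k=[101 106 107 95 41]
t=17: x=[100.7350 105.9040 106.8225 94.9132 43.7983] k=[100 104 108 92 40]
t=18: x=[99.6743 103.9314 107.7044 92.0996 42.7510] k=[101 99 108 97 44]
t=19: x=[100.6253 99.0207 107.7044 96.8429 46.8249] k=[104 101 108 97 45]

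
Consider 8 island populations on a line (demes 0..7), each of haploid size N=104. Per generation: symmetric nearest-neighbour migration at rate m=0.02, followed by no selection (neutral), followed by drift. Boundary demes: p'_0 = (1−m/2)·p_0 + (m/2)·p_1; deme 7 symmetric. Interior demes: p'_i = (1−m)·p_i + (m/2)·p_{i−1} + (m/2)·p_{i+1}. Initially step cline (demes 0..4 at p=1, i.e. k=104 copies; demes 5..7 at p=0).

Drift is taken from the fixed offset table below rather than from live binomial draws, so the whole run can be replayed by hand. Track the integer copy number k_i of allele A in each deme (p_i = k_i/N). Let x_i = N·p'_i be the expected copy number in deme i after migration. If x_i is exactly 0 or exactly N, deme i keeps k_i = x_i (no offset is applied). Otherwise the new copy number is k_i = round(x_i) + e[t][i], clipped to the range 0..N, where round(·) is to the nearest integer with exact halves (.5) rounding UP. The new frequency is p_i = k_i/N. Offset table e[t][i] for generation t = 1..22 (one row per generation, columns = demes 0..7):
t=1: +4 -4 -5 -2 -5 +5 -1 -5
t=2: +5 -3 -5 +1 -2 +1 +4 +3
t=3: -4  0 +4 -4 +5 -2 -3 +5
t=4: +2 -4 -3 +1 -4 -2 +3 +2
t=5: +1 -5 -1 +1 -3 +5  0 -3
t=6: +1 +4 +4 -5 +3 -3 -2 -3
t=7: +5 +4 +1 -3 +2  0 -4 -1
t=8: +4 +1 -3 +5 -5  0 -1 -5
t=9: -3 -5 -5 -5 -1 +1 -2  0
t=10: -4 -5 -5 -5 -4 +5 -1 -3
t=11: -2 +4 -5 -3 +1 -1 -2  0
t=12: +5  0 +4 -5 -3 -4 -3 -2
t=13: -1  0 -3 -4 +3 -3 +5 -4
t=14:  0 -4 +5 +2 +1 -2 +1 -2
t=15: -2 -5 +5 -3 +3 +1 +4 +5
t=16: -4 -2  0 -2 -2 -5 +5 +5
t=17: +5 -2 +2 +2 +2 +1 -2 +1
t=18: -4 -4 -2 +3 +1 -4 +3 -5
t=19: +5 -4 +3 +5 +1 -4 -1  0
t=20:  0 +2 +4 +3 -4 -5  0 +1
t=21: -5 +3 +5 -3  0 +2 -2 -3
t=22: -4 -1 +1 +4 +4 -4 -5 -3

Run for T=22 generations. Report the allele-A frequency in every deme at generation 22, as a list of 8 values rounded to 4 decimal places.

[0.8942, 0.7788, 1.0000, 0.8462, 0.7212, 0.0096, 0.0769, 0.0096]

t=0: k=[104 104 104 104 104 0 0 0]
t=1: x=[104.0000 104.0000 104.0000 104.0000 102.9600 1.0400 0.0000 0.0000] k=[104 104 104 104 98 6 0 0]
t=2: x=[104.0000 104.0000 104.0000 103.9400 97.1400 6.8600 0.0600 0.0000] k=[104 104 104 104 95 8 4 0]
t=3: x=[104.0000 104.0000 104.0000 103.9100 94.2200 8.8300 4.0000 0.0400] k=[104 104 104 100 99 7 1 5]
t=4: x=[104.0000 104.0000 103.9600 100.0300 98.0900 7.8600 1.1000 4.9600] k=[104 104 101 101 94 6 4 7]
t=5: x=[104.0000 103.9700 101.0300 100.9300 93.1900 6.8600 4.0500 6.9700] k=[104 99 100 102 90 12 4 4]
t=6: x=[103.9500 99.0600 100.0100 101.8600 89.3400 12.7000 4.0800 4.0000] k=[104 103 104 97 92 10 2 1]
t=7: x=[103.9900 103.0200 103.9200 97.0200 91.2300 10.7400 2.0700 1.0100] k=[104 104 104 94 93 11 0 0]
t=8: x=[104.0000 104.0000 103.9000 94.0900 92.1900 11.7100 0.1100 0.0000] k=[104 104 101 99 87 12 0 0]
t=9: x=[104.0000 103.9700 101.0100 98.9000 86.3700 12.6300 0.1200 0.0000] k=[104 99 96 94 85 14 0 0]
t=10: x=[103.9500 99.0200 96.0100 93.9300 84.3800 14.5700 0.1400 0.0000] k=[100 94 91 89 80 20 0 0]
t=11: x=[99.9400 94.0300 91.0100 88.9300 79.4900 20.4000 0.2000 0.0000] k=[98 98 86 86 80 19 0 0]
t=12: x=[98.0000 97.8800 86.1200 85.9400 79.4500 19.4200 0.1900 0.0000] k=[103 98 90 81 76 15 0 0]
t=13: x=[102.9500 97.9700 89.9900 81.0400 75.4400 15.4600 0.1500 0.0000] k=[102 98 87 77 78 12 5 0]
t=14: x=[101.9600 97.9300 87.0100 77.1100 77.3300 12.5900 5.0200 0.0500] k=[102 94 92 79 78 11 6 0]
t=15: x=[101.9200 94.0600 91.8900 79.1200 77.3400 11.6200 5.9900 0.0600] k=[100 89 97 76 80 13 10 5]
t=16: x=[99.8900 89.1900 96.7100 76.2500 79.2900 13.6400 9.9800 5.0500] k=[96 87 97 74 77 9 15 10]
t=17: x=[95.9100 87.1900 96.6700 74.2600 76.2900 9.7400 14.8900 10.0500] k=[101 85 99 76 78 11 13 11]
t=18: x=[100.8400 85.3000 98.6300 76.2500 77.3100 11.6900 12.9600 11.0200] k=[97 81 97 79 78 8 16 6]
t=19: x=[96.8400 81.3200 96.6600 79.1700 77.3100 8.7800 15.8200 6.1000] k=[102 77 100 84 78 5 15 6]
t=20: x=[101.7500 77.4800 99.6100 84.1000 77.3300 5.8300 14.8100 6.0900] k=[102 79 104 87 73 1 15 7]
t=21: x=[101.7700 79.4800 103.5800 87.0300 72.4200 1.8600 14.7800 7.0800] k=[97 82 104 84 72 4 13 4]
t=22: x=[96.8500 82.3700 103.5800 84.0800 71.4400 4.7700 12.8200 4.0900] k=[93 81 104 88 75 1 8 1]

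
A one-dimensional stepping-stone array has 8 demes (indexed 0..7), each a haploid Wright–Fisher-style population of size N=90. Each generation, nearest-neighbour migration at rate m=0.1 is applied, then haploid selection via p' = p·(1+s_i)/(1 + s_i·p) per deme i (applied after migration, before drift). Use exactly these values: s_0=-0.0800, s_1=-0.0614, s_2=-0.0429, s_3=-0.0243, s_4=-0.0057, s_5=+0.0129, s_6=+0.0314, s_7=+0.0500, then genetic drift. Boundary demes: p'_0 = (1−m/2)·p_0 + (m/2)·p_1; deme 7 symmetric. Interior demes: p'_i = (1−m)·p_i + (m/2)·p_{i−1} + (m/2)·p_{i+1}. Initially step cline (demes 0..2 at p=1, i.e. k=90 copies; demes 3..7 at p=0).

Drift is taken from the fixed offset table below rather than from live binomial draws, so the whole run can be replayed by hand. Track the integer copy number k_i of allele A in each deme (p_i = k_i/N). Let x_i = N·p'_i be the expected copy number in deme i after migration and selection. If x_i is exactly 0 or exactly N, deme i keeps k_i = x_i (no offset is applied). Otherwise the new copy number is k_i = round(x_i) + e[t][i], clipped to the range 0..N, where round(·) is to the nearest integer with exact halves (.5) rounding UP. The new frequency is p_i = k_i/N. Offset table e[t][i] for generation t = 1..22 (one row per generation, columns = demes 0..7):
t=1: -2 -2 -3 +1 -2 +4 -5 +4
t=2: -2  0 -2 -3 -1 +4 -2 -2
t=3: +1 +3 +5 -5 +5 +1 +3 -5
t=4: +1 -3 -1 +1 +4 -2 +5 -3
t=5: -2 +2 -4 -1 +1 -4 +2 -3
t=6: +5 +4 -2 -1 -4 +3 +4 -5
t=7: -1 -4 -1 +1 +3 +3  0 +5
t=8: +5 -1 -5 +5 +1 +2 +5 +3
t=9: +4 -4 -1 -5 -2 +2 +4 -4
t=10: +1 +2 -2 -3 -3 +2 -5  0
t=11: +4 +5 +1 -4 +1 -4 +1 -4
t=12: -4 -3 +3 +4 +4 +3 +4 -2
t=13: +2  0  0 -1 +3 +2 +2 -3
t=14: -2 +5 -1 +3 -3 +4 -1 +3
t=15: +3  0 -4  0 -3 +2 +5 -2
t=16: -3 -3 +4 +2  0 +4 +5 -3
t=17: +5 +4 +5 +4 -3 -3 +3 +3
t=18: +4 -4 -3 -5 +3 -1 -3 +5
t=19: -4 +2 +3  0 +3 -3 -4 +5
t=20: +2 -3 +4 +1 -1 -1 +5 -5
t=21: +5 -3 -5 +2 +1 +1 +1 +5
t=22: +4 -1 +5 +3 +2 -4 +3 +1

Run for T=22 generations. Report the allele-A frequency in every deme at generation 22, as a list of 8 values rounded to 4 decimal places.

[0.9889, 0.6333, 0.5111, 0.3111, 0.2000, 0.1333, 0.2667, 0.2333]

t=0: k=[90 90 90 0 0 0 0 0]
t=1: x=[90.0000 90.0000 85.3088 4.3960 0.0000 0.0000 0.0000 0.0000] k=[90 90 82 5 0 0 0 0]
t=2: x=[90.0000 89.5740 78.1046 8.4105 0.2486 0.0000 0.0000 0.0000] k=[90 90 76 5 0 0 0 0]
t=3: x=[90.0000 89.2546 72.5412 8.1165 0.2486 0.0000 0.0000 0.0000] k=[90 90 78 3 5 0 0 0]
t=4: x=[90.0000 89.3610 74.2895 6.6959 4.6249 0.2532 0.0000 0.0000] k=[90 86 73 8 9 0 0 0]
t=5: x=[89.7827 85.2742 69.7194 11.0592 8.4561 0.4558 0.0000 0.0000] k=[88 87 66 10 9 0 0 0]
t=6: x=[87.7761 85.7507 63.4365 12.4831 8.5556 0.4558 0.0000 0.0000] k=[90 90 61 11 5 3 0 0]
t=7: x=[90.0000 88.4568 59.0660 12.9253 5.1721 2.9868 0.1547 0.0000] k=[90 84 58 14 8 6 0 0]
t=8: x=[89.6740 82.5798 56.1795 15.5805 8.1575 5.8699 0.3094 0.0000] k=[90 82 51 21 9 8 5 0]
t=9: x=[89.5654 80.3158 50.0786 21.4949 9.5013 7.9929 5.0452 0.2625] k=[90 76 49 16 8 10 9 0]
t=10: x=[89.2396 74.5561 47.7185 16.9096 8.4561 9.9630 8.8435 0.4724] k=[90 77 46 14 5 12 4 0]
t=11: x=[89.2939 75.3388 44.9636 14.8426 5.7691 11.3768 4.3255 0.2100] k=[90 80 46 11 7 7 5 0]
t=12: x=[89.4568 78.1637 44.9636 12.2867 7.1622 6.9821 4.9938 0.2625] k=[85 75 48 16 11 10 9 0]
t=13: x=[84.0533 73.3055 46.7660 17.0081 11.1441 10.1145 8.8435 0.4724] k=[86 73 47 16 14 12 11 0]
t=14: x=[84.9683 71.4336 45.7642 17.1066 13.9326 12.1844 10.7902 0.5773] k=[83 76 45 20 11 16 10 4]
t=15: x=[82.0672 73.9826 44.3135 20.4092 11.6419 15.6147 10.2781 4.5042] k=[85 74 40 20 9 18 15 3]
t=16: x=[83.9996 71.9531 39.7246 20.0638 9.9493 17.5806 14.9311 3.7725] k=[81 69 44 22 10 22 20 1]
t=17: x=[79.6611 67.2911 43.1644 22.0874 11.1441 21.5091 19.6202 2.0453] k=[85 71 48 26 8 19 23 5]
t=18: x=[83.8383 69.5665 47.0667 25.7455 9.4018 18.8402 22.4164 6.1748] k=[88 66 44 21 12 18 19 11]
t=19: x=[86.6405 64.8684 42.9646 21.2975 12.6876 17.9333 19.0094 11.8947] k=[83 67 46 21 16 15 15 17]
t=20: x=[81.5852 65.6407 44.8135 21.5937 16.1242 15.2113 15.4925 17.5799] k=[84 63 49 23 15 14 20 13]
t=21: x=[82.3888 62.1462 47.4176 23.4707 15.2774 14.5053 19.8238 13.9143] k=[87 59 42 25 16 16 21 19]
t=22: x=[85.2376 58.2605 41.0194 24.9539 16.3733 16.4214 21.1461 19.8444] k=[89 57 46 28 18 12 24 21]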